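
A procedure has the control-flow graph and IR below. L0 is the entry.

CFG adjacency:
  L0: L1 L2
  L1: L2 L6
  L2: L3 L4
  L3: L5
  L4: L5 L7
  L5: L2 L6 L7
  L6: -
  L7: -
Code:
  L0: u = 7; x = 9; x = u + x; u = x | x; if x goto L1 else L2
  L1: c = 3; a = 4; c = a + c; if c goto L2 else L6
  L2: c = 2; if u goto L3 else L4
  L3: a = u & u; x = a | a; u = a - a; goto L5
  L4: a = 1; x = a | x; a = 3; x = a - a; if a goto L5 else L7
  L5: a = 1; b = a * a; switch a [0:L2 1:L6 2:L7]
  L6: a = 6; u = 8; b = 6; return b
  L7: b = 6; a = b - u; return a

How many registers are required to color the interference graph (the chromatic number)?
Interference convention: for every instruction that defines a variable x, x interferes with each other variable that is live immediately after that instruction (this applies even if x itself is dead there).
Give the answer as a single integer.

Answer: 4

Working:
Per-block:
  L0: {u,x} / ∅
  L1: {a,c} / ∅
  L2: {c} / {u}
  L3: {a,u,x} / {u}
  L4: {a,x} / {x}
  L5: {a,b} / ∅
  L6: {a,b,u} / ∅
  L7: {a,b} / {u}

Live sets:
  L0 li=∅ lo={u,x}
  L1 li={u,x} lo={u,x}
  L2 li={u,x} lo={u,x}
  L3 li={u} lo={u,x}
  L4 li={u,x} lo={u,x}
  L5 li={u,x} lo={u,x}
  L6 li=∅ lo=∅
  L7 li={u} lo=∅

Interference:
  a: {b,c,u,x}
  b: {a,u,x}
  c: {a,u,x}
  u: {a,b,c,x}
  x: {a,b,c,u}

Registers:
  {a,b,u,x} pairwise interfere (4-clique) ⇒ χ ≥ 4
  4-colouring: R0={a}  R1={u}  R2={x}  R3={b,c}
  χ = 4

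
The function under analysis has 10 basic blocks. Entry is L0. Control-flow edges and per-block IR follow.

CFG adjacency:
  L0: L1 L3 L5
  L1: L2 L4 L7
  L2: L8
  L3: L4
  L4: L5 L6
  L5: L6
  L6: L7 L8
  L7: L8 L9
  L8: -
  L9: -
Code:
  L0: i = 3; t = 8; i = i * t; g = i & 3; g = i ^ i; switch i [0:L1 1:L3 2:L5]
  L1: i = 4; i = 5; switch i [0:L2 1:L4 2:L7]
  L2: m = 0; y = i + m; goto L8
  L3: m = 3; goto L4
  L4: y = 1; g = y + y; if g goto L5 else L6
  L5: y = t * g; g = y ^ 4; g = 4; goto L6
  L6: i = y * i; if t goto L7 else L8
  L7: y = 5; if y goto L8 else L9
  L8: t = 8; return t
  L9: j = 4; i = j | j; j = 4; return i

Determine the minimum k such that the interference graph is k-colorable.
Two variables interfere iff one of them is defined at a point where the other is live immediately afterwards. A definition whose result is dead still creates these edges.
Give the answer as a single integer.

Answer: 4

Analysis:
def/use:
  L0: def={g,i,t} ue=∅
  L1: def={i} ue=∅
  L2: def={m,y} ue={i}
  L3: def={m} ue=∅
  L4: def={g,y} ue=∅
  L5: def={g,y} ue={g,t}
  L6: def={i} ue={i,t,y}
  L7: def={y} ue=∅
  L8: def={t} ue=∅
  L9: def={i,j} ue=∅

Liveness:
  live L0: ∅→{g,i,t}
  live L1: {t}→{i,t}
  live L2: {i}→∅
  live L3: {i,t}→{i,t}
  live L4: {i,t}→{g,i,t,y}
  live L5: {g,i,t}→{i,t,y}
  live L6: {i,t,y}→∅
  live L7: ∅→∅
  live L8: ∅→∅
  live L9: ∅→∅

Interference:
  g: {i,t,y}
  i: {g,j,m,t,y}
  j: {i}
  m: {i,t}
  t: {g,i,m,y}
  y: {g,i,t}

Chromatic number:
  {g,i,t,y} pairwise interfere (4-clique) ⇒ χ ≥ 4
  4-colouring: r0={i}  r1={j,t}  r2={g,m}  r3={y}
  χ = 4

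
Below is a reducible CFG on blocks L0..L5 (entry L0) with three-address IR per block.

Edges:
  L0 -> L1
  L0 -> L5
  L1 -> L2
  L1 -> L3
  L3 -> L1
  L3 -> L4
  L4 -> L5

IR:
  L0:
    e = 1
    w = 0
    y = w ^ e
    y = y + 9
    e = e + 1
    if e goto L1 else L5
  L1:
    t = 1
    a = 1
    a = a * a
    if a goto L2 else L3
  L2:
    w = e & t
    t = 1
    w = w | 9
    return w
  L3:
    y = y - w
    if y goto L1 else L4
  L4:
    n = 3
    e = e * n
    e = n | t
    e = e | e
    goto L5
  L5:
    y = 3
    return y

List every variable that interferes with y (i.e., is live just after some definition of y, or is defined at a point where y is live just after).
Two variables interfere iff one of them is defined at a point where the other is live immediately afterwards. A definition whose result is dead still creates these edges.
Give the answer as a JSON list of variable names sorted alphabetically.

Answer: ["a", "e", "t", "w"]

Working:
def/use:
  L0: {e,w,y} / ∅
  L1: {a,t} / ∅
  L2: {t,w} / {e,t}
  L3: {y} / {w,y}
  L4: {e,n} / {e,t}
  L5: {y} / ∅

Live sets:
  live L0: ∅→{e,w,y}
  live L1: {e,w,y}→{e,t,w,y}
  live L2: {e,t}→∅
  live L3: {e,t,w,y}→{e,t,w,y}
  live L4: {e,t}→∅
  live L5: ∅→∅

Interference:
  a: {e,t,w,y}
  e: {a,n,t,w,y}
  n: {e,t}
  t: {a,e,n,w,y}
  w: {a,e,t,y}
  y: {a,e,t,w}

N(y) = ["a", "e", "t", "w"]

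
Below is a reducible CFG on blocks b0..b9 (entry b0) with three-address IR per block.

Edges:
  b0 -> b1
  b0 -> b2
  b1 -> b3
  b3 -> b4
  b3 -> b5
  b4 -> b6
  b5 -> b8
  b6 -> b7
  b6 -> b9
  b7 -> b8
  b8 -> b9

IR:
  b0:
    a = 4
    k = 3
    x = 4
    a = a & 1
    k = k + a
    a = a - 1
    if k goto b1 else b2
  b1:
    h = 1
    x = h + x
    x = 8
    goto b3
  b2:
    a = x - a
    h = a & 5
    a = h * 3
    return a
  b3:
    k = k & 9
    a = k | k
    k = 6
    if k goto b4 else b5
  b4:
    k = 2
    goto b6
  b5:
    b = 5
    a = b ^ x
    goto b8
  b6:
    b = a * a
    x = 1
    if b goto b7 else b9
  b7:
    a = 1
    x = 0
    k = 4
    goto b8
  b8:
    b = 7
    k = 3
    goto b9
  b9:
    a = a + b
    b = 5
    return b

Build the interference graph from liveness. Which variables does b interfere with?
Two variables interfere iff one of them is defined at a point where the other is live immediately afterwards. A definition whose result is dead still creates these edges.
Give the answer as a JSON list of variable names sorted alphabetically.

Per-block:
  b0 def {a,k,x} use ∅
  b1 def {h,x} use {x}
  b2 def {a,h} use {a,x}
  b3 def {a,k} use {k}
  b4 def {k} use ∅
  b5 def {a,b} use {x}
  b6 def {b,x} use {a}
  b7 def {a,k,x} use ∅
  b8 def {b,k} use ∅
  b9 def {a,b} use {a,b}

Liveness:
  live b0: ∅→{a,k,x}
  live b1: {k,x}→{k,x}
  live b2: {a,x}→∅
  live b3: {k,x}→{a,x}
  live b4: {a}→{a}
  live b5: {x}→{a}
  live b6: {a}→{a,b}
  live b7: ∅→{a}
  live b8: {a}→{a,b}
  live b9: {a,b}→∅

Interfere edges:
  a — {b,k,x}
  b — {a,k,x}
  h — {k,x}
  k — {a,b,h,x}
  x — {a,b,h,k}

N(b) = ["a", "k", "x"]

Answer: ["a", "k", "x"]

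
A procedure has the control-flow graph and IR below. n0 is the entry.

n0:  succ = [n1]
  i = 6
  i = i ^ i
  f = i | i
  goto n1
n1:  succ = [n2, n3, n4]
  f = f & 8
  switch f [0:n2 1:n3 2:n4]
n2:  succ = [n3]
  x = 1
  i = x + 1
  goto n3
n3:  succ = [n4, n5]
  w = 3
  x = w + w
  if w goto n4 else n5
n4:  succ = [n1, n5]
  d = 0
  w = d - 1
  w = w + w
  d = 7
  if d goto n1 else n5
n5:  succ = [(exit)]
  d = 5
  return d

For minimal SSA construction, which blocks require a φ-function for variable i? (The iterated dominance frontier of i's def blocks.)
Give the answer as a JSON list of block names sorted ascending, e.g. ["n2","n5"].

Answer: ["n1", "n3", "n4", "n5"]

Derivation:
idom tree: n1←n0 n2←n1 n3←n1 n4←n1 n5←n1
Join-block Dom:
  n1: preds {n0,n4}: {n0} ∩ {n0,n1,n4} = {n0}; idom=n0
  n3: preds {n1,n2}: {n0,n1} ∩ {n0,n1,n2} = {n0,n1}; idom=n1
  n4: preds {n1,n3}: {n0,n1} ∩ {n0,n1,n3} = {n0,n1}; idom=n1
  n5: preds {n3,n4}: {n0,n1,n3} ∩ {n0,n1,n4} = {n0,n1}; idom=n1

Frontier:
  join n1 pred n0: · stop@n0
  join n1 pred n4: n4→n1 stop@n0
  join n3 pred n1: · stop@n1
  join n3 pred n2: n2 stop@n1
  join n4 pred n1: · stop@n1
  join n4 pred n3: n3 stop@n1
  join n5 pred n3: n3 stop@n1
  join n5 pred n4: n4 stop@n1
  n0: DF=∅
  n1: DF={n1}
  n2: DF={n3}
  n3: DF={n4,n5}
  n4: DF={n1,n5}
  n5: DF=∅

φ for i: defs {n0,n2}
  DF⁺ = {n1,n3,n4,n5}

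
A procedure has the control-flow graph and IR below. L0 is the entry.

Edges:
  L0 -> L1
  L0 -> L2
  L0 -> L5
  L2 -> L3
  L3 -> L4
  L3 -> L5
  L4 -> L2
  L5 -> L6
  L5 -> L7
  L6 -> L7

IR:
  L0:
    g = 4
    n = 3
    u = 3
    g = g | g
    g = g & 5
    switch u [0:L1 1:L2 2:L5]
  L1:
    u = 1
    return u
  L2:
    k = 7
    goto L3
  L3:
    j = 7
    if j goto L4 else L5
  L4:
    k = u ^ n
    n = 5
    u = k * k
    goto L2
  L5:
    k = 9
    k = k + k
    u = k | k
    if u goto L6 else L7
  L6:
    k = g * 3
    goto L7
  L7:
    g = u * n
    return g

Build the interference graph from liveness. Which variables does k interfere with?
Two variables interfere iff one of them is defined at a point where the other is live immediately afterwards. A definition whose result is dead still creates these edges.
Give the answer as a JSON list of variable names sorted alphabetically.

def/use:
  L0: def={g,n,u} ue=∅
  L1: def={u} ue=∅
  L2: def={k} ue=∅
  L3: def={j} ue=∅
  L4: def={k,n,u} ue={n,u}
  L5: def={k,u} ue=∅
  L6: def={k} ue={g}
  L7: def={g} ue={n,u}

Live sets:
  L0: in=∅ out={g,n,u}
  L1: in=∅ out=∅
  L2: in={g,n,u} out={g,n,u}
  L3: in={g,n,u} out={g,n,u}
  L4: in={g,n,u} out={g,n,u}
  L5: in={g,n} out={g,n,u}
  L6: in={g,n,u} out={n,u}
  L7: in={n,u} out=∅

Conflict graph:
  g↔{j,k,n,u}
  j↔{g,n,u}
  k↔{g,n,u}
  n↔{g,j,k,u}
  u↔{g,j,k,n}

N(k) = ["g", "n", "u"]

Answer: ["g", "n", "u"]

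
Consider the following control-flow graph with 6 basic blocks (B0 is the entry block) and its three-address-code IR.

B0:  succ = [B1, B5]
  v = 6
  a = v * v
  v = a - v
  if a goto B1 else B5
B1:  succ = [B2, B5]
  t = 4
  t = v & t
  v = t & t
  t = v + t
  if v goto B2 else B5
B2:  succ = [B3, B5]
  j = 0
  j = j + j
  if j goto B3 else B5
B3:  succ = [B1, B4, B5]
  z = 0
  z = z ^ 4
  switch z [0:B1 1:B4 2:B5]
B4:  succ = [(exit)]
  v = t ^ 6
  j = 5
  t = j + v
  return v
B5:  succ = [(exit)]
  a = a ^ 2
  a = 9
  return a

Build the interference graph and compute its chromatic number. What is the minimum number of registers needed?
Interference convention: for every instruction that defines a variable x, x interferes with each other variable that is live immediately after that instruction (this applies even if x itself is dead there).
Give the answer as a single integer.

Answer: 4

Derivation:
def/use:
  B0 def {a,v} use ∅
  B1 def {t,v} use {v}
  B2 def {j} use ∅
  B3 def {z} use ∅
  B4 def {j,t,v} use {t}
  B5 def {a} use {a}

Live sets:
  B0: in=∅ out={a,v}
  B1: in={a,v} out={a,t,v}
  B2: in={a,t,v} out={a,t,v}
  B3: in={a,t,v} out={a,t,v}
  B4: in={t} out=∅
  B5: in={a} out=∅

Interference:
  a — {j,t,v,z}
  j — {a,t,v}
  t — {a,j,v,z}
  v — {a,j,t,z}
  z — {a,t,v}

Chromatic number:
  lower bound: {a,j,t,v} mutually conflict ⇒ χ ≥ 4
  4-colouring: c0={a}  c1={t}  c2={v}  c3={j,z}
  χ = 4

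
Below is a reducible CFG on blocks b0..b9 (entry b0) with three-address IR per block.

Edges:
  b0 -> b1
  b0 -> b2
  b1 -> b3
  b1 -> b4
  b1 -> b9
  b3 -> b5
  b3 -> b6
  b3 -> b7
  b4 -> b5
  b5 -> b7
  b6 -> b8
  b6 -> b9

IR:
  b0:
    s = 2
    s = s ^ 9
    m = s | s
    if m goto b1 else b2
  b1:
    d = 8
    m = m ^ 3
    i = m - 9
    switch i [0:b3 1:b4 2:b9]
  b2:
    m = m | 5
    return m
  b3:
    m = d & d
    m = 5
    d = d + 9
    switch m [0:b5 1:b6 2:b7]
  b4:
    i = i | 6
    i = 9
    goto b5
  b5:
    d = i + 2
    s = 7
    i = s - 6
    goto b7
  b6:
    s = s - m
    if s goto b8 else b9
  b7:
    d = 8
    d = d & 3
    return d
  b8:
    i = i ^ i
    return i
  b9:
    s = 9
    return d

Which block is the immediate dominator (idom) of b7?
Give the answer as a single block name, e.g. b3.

Answer: b1

Analysis:
idom tree: b1←b0 b2←b0 b3←b1 b4←b1 b5←b1 b6←b3 b7←b1 b8←b6 b9←b1
Dom at joins:
  b5: preds {b3,b4}: {b0,b1,b3} ∩ {b0,b1,b4} = {b0,b1}; idom=b1
  b7: preds {b3,b5}: {b0,b1,b3} ∩ {b0,b1,b5} = {b0,b1}; idom=b1
  b9: preds {b1,b6}: {b0,b1} ∩ {b0,b1,b3,b6} = {b0,b1}; idom=b1

idom(b7) = b1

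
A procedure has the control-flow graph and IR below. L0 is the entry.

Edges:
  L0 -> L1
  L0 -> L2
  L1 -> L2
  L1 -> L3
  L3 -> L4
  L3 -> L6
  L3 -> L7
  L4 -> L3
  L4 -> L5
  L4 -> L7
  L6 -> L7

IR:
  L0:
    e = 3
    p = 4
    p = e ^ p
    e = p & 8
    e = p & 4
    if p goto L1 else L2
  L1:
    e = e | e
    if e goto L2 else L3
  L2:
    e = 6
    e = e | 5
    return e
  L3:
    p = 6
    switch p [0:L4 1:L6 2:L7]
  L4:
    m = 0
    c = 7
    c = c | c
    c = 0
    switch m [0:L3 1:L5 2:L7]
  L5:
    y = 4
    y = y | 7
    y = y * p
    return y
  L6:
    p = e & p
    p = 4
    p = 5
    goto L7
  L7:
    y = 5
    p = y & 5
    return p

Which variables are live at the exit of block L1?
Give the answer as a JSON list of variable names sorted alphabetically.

Answer: ["e"]

Working:
def/use:
  L0: def={e,p} ue=∅
  L1: def={e} ue={e}
  L2: def={e} ue=∅
  L3: def={p} ue=∅
  L4: def={c,m} ue=∅
  L5: def={y} ue={p}
  L6: def={p} ue={e,p}
  L7: def={p,y} ue=∅

Liveness:
  L0 li=∅ lo={e}
  L1 li={e} lo={e}
  L2 li=∅ lo=∅
  L3 li={e} lo={e,p}
  L4 li={e,p} lo={e,p}
  L5 li={p} lo=∅
  L6 li={e,p} lo=∅
  L7 li=∅ lo=∅

live-out(L1) = ["e"]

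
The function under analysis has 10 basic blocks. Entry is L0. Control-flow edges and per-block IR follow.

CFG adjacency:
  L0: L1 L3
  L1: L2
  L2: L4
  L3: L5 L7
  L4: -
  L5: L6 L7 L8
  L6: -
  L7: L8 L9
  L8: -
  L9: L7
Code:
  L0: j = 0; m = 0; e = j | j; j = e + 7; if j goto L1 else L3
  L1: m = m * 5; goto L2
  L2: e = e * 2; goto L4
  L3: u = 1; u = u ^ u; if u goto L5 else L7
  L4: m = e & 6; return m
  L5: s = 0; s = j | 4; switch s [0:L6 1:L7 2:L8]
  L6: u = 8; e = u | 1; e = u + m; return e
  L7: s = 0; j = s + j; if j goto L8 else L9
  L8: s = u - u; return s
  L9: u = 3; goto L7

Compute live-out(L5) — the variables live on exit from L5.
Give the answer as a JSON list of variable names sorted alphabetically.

Answer: ["j", "m", "u"]

Working:
def/use:
  L0: def={e,j,m} ue=∅
  L1: def={m} ue={m}
  L2: def={e} ue={e}
  L3: def={u} ue=∅
  L4: def={m} ue={e}
  L5: def={s} ue={j}
  L6: def={e,u} ue={m}
  L7: def={j,s} ue={j}
  L8: def={s} ue={u}
  L9: def={u} ue=∅

Liveness:
  L0: in=∅ out={e,j,m}
  L1: in={e,m} out={e}
  L2: in={e} out={e}
  L3: in={j,m} out={j,m,u}
  L4: in={e} out=∅
  L5: in={j,m,u} out={j,m,u}
  L6: in={m} out=∅
  L7: in={j,u} out={j,u}
  L8: in={u} out=∅
  L9: in={j} out={j,u}

live-out(L5) = ["j", "m", "u"]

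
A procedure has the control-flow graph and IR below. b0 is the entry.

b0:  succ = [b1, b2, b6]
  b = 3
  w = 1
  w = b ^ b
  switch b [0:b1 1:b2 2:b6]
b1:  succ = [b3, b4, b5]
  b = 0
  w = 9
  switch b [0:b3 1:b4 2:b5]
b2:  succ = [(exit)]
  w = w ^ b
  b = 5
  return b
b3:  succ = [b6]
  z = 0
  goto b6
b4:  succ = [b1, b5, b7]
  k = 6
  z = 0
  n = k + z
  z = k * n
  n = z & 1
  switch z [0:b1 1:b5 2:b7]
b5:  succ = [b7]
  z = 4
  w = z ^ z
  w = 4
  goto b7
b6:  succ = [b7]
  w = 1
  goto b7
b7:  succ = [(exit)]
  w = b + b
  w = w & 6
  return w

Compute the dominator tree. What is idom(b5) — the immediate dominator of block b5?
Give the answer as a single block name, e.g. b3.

idom tree: b1←b0 b2←b0 b3←b1 b4←b1 b5←b1 b6←b0 b7←b0
Join-block Dom:
  b1: preds {b0,b4}: {b0} ∩ {b0,b1,b4} = {b0}; idom=b0
  b5: preds {b1,b4}: {b0,b1} ∩ {b0,b1,b4} = {b0,b1}; idom=b1
  b6: preds {b0,b3}: {b0} ∩ {b0,b1,b3} = {b0}; idom=b0
  b7: preds {b4,b5,b6}: {b0,b1,b4} ∩ {b0,b1,b5} ∩ {b0,b6} = {b0}; idom=b0

idom(b5) = b1

Answer: b1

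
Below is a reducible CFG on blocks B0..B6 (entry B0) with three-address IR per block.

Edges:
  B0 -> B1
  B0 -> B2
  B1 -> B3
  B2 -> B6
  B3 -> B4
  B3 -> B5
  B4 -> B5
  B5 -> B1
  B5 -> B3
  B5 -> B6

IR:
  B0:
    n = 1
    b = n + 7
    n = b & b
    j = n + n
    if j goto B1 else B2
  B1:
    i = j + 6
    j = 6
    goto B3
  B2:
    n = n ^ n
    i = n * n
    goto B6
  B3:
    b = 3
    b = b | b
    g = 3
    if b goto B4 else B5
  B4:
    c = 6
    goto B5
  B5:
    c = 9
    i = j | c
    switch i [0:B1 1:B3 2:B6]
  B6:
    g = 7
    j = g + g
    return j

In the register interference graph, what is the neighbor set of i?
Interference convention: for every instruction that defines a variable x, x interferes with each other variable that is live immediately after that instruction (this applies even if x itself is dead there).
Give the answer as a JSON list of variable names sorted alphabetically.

Answer: ["j"]

Working:
Per-block:
  B0 def {b,j,n} use ∅
  B1 def {i,j} use {j}
  B2 def {i,n} use {n}
  B3 def {b,g} use ∅
  B4 def {c} use ∅
  B5 def {c,i} use {j}
  B6 def {g,j} use ∅

Backward fixpoint:
  B0: in=∅ out={j,n}
  B1: in={j} out={j}
  B2: in={n} out=∅
  B3: in={j} out={j}
  B4: in={j} out={j}
  B5: in={j} out={j}
  B6: in=∅ out=∅

Interfere edges:
  b — {g,j}
  c — {j}
  g — {b,j}
  i — {j}
  j — {b,c,g,i,n}
  n — {j}

N(i) = ["j"]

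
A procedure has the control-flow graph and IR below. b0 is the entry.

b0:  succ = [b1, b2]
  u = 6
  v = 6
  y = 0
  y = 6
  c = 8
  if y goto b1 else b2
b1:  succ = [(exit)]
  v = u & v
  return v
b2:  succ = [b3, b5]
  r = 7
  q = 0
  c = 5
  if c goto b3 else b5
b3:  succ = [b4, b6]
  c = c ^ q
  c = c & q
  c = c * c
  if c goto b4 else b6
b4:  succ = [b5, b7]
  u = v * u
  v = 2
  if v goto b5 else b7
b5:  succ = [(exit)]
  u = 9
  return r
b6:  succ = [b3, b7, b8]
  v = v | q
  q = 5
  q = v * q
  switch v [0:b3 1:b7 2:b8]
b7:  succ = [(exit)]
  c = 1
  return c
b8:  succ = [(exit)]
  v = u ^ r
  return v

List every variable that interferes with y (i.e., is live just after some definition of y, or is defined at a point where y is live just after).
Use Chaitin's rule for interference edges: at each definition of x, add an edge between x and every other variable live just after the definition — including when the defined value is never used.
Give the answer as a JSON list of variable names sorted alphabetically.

Answer: ["c", "u", "v"]

Derivation:
Block summaries:
  b0: def={c,u,v,y} ue=∅
  b1: def={v} ue={u,v}
  b2: def={c,q,r} ue=∅
  b3: def={c} ue={c,q}
  b4: def={u,v} ue={u,v}
  b5: def={u} ue={r}
  b6: def={q,v} ue={q,v}
  b7: def={c} ue=∅
  b8: def={v} ue={r,u}

Liveness:
  b0: in=∅ out={u,v}
  b1: in={u,v} out=∅
  b2: in={u,v} out={c,q,r,u,v}
  b3: in={c,q,r,u,v} out={c,q,r,u,v}
  b4: in={r,u,v} out={r}
  b5: in={r} out=∅
  b6: in={c,q,r,u,v} out={c,q,r,u,v}
  b7: in=∅ out=∅
  b8: in={r,u} out=∅

Interfere edges:
  c — {q,r,u,v,y}
  q — {c,r,u,v}
  r — {c,q,u,v}
  u — {c,q,r,v,y}
  v — {c,q,r,u,y}
  y — {c,u,v}

N(y) = ["c", "u", "v"]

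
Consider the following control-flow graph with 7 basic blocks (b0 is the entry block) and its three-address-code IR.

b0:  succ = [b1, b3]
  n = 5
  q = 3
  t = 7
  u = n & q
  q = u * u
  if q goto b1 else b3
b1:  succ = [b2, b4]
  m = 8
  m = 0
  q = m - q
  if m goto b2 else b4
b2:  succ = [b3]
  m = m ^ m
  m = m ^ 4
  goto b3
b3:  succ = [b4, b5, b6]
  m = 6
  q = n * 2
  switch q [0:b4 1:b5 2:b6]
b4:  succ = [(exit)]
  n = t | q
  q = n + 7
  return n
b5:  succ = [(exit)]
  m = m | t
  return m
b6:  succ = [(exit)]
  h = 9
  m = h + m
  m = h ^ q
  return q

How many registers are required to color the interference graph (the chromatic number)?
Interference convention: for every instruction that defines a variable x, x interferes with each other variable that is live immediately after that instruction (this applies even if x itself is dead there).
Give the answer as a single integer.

Per-block:
  b0 def {n,q,t,u} use ∅
  b1 def {m,q} use {q}
  b2 def {m} use {m}
  b3 def {m,q} use {n}
  b4 def {n,q} use {q,t}
  b5 def {m} use {m,t}
  b6 def {h,m} use {m,q}

Liveness:
  b0 li=∅ lo={n,q,t}
  b1 li={n,q,t} lo={m,n,q,t}
  b2 li={m,n,t} lo={n,t}
  b3 li={n,t} lo={m,q,t}
  b4 li={q,t} lo=∅
  b5 li={m,t} lo=∅
  b6 li={m,q} lo=∅

Interfere edges:
  h↔{m,q}
  m↔{h,n,q,t}
  n↔{m,q,t,u}
  q↔{h,m,n,t}
  t↔{m,n,q,u}
  u↔{n,t}

Chromatic number:
  {m,n,q,t} pairwise interfere (4-clique) ⇒ χ ≥ 4
  assign h→R1 m→R0 n→R1 q→R2 t→R3 u→R0 — no edge inside a register ⇒ χ ≤ 4
  χ = 4

Answer: 4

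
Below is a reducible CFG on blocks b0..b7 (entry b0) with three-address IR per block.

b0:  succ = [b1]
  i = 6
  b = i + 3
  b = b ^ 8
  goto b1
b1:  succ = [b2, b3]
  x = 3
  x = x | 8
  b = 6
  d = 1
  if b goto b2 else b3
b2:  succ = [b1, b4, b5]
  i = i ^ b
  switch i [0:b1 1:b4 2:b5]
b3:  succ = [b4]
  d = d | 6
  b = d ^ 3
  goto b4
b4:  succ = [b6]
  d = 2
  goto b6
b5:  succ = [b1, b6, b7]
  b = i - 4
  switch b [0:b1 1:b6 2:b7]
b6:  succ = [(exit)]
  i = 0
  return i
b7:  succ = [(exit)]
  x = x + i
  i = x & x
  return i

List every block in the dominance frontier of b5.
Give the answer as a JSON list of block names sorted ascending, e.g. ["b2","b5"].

Answer: ["b1", "b6"]

Analysis:
idom tree: b1←b0 b2←b1 b3←b1 b4←b1 b5←b2 b6←b1 b7←b5
Dom at joins:
  b1: preds {b0,b2,b5}: {b0} ∩ {b0,b1,b2} ∩ {b0,b1,b2,b5} = {b0}; idom=b0
  b4: preds {b2,b3}: {b0,b1,b2} ∩ {b0,b1,b3} = {b0,b1}; idom=b1
  b6: preds {b4,b5}: {b0,b1,b4} ∩ {b0,b1,b2,b5} = {b0,b1}; idom=b1

DF derivation:
  join b1 pred b0: · stop@b0
  join b1 pred b2: b2→b1 stop@b0
  join b1 pred b5: b5→b2→b1 stop@b0
  join b4 pred b2: b2 stop@b1
  join b4 pred b3: b3 stop@b1
  join b6 pred b4: b4 stop@b1
  join b6 pred b5: b5→b2 stop@b1
  b0: DF=∅
  b1: DF={b1}
  b2: DF={b1,b4,b6}
  b3: DF={b4}
  b4: DF={b6}
  b5: DF={b1,b6}
  b6: DF=∅
  b7: DF=∅

DF(b5) = ["b1", "b6"]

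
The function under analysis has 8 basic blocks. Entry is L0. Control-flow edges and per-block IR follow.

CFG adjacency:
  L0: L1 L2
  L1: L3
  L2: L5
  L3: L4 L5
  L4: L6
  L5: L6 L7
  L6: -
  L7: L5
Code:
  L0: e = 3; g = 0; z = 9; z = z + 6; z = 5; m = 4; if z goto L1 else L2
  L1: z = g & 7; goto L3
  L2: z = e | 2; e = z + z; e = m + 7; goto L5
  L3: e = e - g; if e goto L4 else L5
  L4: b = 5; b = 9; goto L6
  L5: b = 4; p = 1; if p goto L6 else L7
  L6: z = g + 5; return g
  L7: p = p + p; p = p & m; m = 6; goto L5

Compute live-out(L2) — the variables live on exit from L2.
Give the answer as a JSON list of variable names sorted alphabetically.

Answer: ["g", "m"]

Analysis:
Per-block:
  L0 def {e,g,m,z} use ∅
  L1 def {z} use {g}
  L2 def {e,z} use {e,m}
  L3 def {e} use {e,g}
  L4 def {b} use ∅
  L5 def {b,p} use ∅
  L6 def {z} use {g}
  L7 def {m,p} use {m,p}

Backward fixpoint:
  live L0: ∅→{e,g,m}
  live L1: {e,g,m}→{e,g,m}
  live L2: {e,g,m}→{g,m}
  live L3: {e,g,m}→{g,m}
  live L4: {g}→{g}
  live L5: {g,m}→{g,m,p}
  live L6: {g}→∅
  live L7: {g,m,p}→{g,m}

live-out(L2) = ["g", "m"]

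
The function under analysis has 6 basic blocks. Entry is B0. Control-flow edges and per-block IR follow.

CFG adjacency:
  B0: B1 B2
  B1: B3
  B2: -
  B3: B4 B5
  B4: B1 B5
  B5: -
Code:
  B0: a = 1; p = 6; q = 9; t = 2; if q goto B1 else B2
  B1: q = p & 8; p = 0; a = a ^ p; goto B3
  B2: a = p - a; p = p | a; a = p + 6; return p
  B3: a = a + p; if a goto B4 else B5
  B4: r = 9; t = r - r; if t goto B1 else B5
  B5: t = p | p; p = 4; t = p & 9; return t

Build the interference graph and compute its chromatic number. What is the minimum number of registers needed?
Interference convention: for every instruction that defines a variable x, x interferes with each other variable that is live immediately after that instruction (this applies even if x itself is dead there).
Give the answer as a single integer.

def/use:
  B0: def={a,p,q,t} ue=∅
  B1: def={a,p,q} ue={a,p}
  B2: def={a,p} ue={a,p}
  B3: def={a} ue={a,p}
  B4: def={r,t} ue=∅
  B5: def={p,t} ue={p}

Live sets:
  live B0: ∅→{a,p}
  live B1: {a,p}→{a,p}
  live B2: {a,p}→∅
  live B3: {a,p}→{a,p}
  live B4: {a,p}→{a,p}
  live B5: {p}→∅

Interfere edges:
  a: {p,q,r,t}
  p: {a,q,r,t}
  q: {a,p,t}
  r: {a,p}
  t: {a,p,q}

Registers:
  clique {a,p,q,t} ⇒ need ≥ 4
  assign a→c0 p→c1 q→c2 r→c2 t→c3 — no edge inside a register ⇒ χ ≤ 4
  χ = 4

Answer: 4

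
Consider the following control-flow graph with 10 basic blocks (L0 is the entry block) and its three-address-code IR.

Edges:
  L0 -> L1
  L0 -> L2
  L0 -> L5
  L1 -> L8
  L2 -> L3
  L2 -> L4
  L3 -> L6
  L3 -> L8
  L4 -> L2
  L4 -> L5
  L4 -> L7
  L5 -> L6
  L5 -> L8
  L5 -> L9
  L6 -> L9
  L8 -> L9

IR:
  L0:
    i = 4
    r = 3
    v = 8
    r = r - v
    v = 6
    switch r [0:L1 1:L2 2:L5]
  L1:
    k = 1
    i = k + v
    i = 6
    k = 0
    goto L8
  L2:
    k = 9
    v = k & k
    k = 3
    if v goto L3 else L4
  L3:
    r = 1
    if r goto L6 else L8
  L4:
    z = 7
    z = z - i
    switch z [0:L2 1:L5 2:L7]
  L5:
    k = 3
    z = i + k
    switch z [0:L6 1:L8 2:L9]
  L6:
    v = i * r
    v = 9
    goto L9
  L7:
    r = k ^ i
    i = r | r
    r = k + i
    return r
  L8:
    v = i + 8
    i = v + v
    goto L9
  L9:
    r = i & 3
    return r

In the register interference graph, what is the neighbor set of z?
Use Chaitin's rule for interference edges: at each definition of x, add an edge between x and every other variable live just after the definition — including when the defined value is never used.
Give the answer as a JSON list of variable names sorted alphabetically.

Answer: ["i", "k", "r"]

Working:
Per-block:
  L0: {i,r,v} / ∅
  L1: {i,k} / {v}
  L2: {k,v} / ∅
  L3: {r} / ∅
  L4: {z} / {i}
  L5: {k,z} / {i}
  L6: {v} / {i,r}
  L7: {i,r} / {i,k}
  L8: {i,v} / {i}
  L9: {r} / {i}

Backward fixpoint:
  L0 li=∅ lo={i,r,v}
  L1 li={v} lo={i}
  L2 li={i,r} lo={i,k,r}
  L3 li={i} lo={i,r}
  L4 li={i,k,r} lo={i,k,r}
  L5 li={i,r} lo={i,r}
  L6 li={i,r} lo={i}
  L7 li={i,k} lo=∅
  L8 li={i} lo={i}
  L9 li={i} lo=∅

Conflict graph:
  i — {k,r,v,z}
  k — {i,r,v,z}
  r — {i,k,v,z}
  v — {i,k,r}
  z — {i,k,r}

N(z) = ["i", "k", "r"]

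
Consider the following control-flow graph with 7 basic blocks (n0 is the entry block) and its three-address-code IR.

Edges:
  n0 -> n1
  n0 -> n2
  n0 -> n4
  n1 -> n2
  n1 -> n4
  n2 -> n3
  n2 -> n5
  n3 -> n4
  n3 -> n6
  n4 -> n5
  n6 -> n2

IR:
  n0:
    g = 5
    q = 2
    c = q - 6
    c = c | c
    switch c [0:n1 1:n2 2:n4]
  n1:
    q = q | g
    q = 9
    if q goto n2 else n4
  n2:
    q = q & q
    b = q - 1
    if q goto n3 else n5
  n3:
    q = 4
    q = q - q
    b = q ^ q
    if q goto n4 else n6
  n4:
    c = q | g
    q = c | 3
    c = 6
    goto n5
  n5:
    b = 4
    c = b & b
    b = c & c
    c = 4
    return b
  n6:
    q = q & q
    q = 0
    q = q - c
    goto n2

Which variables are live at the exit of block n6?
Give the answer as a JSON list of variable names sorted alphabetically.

Block summaries:
  n0: {c,g,q} / ∅
  n1: {q} / {g,q}
  n2: {b,q} / {q}
  n3: {b,q} / ∅
  n4: {c,q} / {g,q}
  n5: {b,c} / ∅
  n6: {q} / {c,q}

Live sets:
  n0: in=∅ out={c,g,q}
  n1: in={c,g,q} out={c,g,q}
  n2: in={c,g,q} out={c,g}
  n3: in={c,g} out={c,g,q}
  n4: in={g,q} out=∅
  n5: in=∅ out=∅
  n6: in={c,g,q} out={c,g,q}

live-out(n6) = ["c", "g", "q"]

Answer: ["c", "g", "q"]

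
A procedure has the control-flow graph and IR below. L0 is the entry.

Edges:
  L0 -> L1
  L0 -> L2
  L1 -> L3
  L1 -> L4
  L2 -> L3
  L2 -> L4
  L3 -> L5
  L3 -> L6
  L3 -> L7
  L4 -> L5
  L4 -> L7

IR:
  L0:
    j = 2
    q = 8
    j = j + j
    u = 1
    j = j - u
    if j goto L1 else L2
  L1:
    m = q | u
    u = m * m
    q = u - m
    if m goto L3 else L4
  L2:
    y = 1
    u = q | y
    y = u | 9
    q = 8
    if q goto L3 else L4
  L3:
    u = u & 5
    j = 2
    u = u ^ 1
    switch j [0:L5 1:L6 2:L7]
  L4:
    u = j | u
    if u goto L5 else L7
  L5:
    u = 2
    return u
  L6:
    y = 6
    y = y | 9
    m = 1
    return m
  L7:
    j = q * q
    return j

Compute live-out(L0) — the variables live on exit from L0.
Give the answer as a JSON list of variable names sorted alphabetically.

Block summaries:
  L0: {j,q,u} / ∅
  L1: {m,q,u} / {q,u}
  L2: {q,u,y} / {q}
  L3: {j,u} / {u}
  L4: {u} / {j,u}
  L5: {u} / ∅
  L6: {m,y} / ∅
  L7: {j} / {q}

Live sets:
  live L0: ∅→{j,q,u}
  live L1: {j,q,u}→{j,q,u}
  live L2: {j,q}→{j,q,u}
  live L3: {q,u}→{q}
  live L4: {j,q,u}→{q}
  live L5: ∅→∅
  live L6: ∅→∅
  live L7: {q}→∅

live-out(L0) = ["j", "q", "u"]

Answer: ["j", "q", "u"]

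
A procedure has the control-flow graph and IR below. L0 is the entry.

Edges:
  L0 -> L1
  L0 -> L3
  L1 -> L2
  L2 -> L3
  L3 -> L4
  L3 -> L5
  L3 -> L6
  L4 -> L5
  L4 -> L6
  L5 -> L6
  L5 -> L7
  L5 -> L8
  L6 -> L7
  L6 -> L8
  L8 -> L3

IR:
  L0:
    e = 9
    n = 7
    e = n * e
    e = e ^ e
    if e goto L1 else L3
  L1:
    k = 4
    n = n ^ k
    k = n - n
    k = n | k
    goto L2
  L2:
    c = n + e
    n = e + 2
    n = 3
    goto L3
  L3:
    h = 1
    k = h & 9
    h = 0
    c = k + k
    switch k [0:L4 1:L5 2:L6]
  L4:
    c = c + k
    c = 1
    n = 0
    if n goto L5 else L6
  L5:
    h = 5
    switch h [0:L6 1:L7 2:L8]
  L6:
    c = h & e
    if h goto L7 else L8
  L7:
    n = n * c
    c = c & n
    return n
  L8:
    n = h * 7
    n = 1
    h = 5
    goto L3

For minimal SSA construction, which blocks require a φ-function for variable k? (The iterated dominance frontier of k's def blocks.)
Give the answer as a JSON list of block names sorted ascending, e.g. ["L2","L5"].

idom tree: L1←L0 L2←L1 L3←L0 L4←L3 L5←L3 L6←L3 L7←L3 L8←L3
Dom at joins:
  L3: preds {L0,L2,L8}: {L0} ∩ {L0,L1,L2} ∩ {L0,L3,L8} = {L0}; idom=L0
  L5: preds {L3,L4}: {L0,L3} ∩ {L0,L3,L4} = {L0,L3}; idom=L3
  L6: preds {L3,L4,L5}: {L0,L3} ∩ {L0,L3,L4} ∩ {L0,L3,L5} = {L0,L3}; idom=L3
  L7: preds {L5,L6}: {L0,L3,L5} ∩ {L0,L3,L6} = {L0,L3}; idom=L3
  L8: preds {L5,L6}: {L0,L3,L5} ∩ {L0,L3,L6} = {L0,L3}; idom=L3

DF walk-up:
  L3←L0: walk · to L0
  L3←L2: walk L2→L1 to L0
  L3←L8: walk L8→L3 to L0
  L5←L3: walk · to L3
  L5←L4: walk L4 to L3
  L6←L3: walk · to L3
  L6←L4: walk L4 to L3
  L6←L5: walk L5 to L3
  L7←L5: walk L5 to L3
  L7←L6: walk L6 to L3
  L8←L5: walk L5 to L3
  L8←L6: walk L6 to L3
  L0 → ∅
  L1 → {L3}
  L2 → {L3}
  L3 → {L3}
  L4 → {L5,L6}
  L5 → {L6,L7,L8}
  L6 → {L7,L8}
  L7 → ∅
  L8 → {L3}

φ for k: defs {L1,L3}
  DF⁺ = {L3}

Answer: ["L3"]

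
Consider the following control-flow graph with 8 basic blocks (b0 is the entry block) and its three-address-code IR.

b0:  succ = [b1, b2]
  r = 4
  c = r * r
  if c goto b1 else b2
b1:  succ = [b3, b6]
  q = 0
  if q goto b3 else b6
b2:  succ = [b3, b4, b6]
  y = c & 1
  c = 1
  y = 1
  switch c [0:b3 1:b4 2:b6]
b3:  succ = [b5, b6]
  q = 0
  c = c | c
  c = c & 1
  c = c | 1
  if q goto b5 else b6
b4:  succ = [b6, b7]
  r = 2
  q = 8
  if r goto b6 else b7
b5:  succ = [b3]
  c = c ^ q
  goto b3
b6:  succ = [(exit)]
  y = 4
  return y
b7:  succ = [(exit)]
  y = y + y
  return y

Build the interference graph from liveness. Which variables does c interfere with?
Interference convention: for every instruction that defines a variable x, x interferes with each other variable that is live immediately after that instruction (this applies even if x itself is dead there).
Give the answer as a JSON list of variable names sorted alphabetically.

Answer: ["q", "y"]

Derivation:
Per-block:
  b0: {c,r} / ∅
  b1: {q} / ∅
  b2: {c,y} / {c}
  b3: {c,q} / {c}
  b4: {q,r} / ∅
  b5: {c} / {c,q}
  b6: {y} / ∅
  b7: {y} / {y}

Liveness:
  b0: in=∅ out={c}
  b1: in={c} out={c}
  b2: in={c} out={c,y}
  b3: in={c} out={c,q}
  b4: in={y} out={y}
  b5: in={c,q} out={c}
  b6: in=∅ out=∅
  b7: in={y} out=∅

Interference:
  c: {q,y}
  q: {c,r,y}
  r: {q,y}
  y: {c,q,r}

N(c) = ["q", "y"]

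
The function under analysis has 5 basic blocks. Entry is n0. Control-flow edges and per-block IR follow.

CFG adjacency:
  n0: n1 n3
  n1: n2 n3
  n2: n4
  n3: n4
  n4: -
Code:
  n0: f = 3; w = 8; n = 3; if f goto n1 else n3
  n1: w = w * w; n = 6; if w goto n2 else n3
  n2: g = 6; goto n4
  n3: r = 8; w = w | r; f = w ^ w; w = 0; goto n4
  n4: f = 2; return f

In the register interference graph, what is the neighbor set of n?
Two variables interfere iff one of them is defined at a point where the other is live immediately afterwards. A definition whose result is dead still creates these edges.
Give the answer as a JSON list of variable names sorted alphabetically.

Per-block:
  n0 def {f,n,w} use ∅
  n1 def {n,w} use {w}
  n2 def {g} use ∅
  n3 def {f,r,w} use {w}
  n4 def {f} use ∅

Live sets:
  n0: in=∅ out={w}
  n1: in={w} out={w}
  n2: in=∅ out=∅
  n3: in={w} out=∅
  n4: in=∅ out=∅

Interference:
  f↔{n,w}
  g↔∅
  n↔{f,w}
  r↔{w}
  w↔{f,n,r}

N(n) = ["f", "w"]

Answer: ["f", "w"]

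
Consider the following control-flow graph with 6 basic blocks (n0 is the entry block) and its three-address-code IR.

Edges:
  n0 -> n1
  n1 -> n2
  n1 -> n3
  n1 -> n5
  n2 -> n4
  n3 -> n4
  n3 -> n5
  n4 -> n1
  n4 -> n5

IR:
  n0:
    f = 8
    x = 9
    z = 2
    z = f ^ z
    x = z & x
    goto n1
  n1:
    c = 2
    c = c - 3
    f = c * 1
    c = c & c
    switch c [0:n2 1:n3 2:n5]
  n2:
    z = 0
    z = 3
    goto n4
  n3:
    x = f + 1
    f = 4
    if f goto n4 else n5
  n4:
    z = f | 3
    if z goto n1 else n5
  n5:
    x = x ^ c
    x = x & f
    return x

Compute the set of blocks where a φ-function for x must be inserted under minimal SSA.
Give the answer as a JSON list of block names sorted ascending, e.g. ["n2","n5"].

Answer: ["n1", "n4", "n5"]

Derivation:
idom tree: n1←n0 n2←n1 n3←n1 n4←n1 n5←n1
Dom at joins:
  n1: preds {n0,n4}: {n0} ∩ {n0,n1,n4} = {n0}; idom=n0
  n4: preds {n2,n3}: {n0,n1,n2} ∩ {n0,n1,n3} = {n0,n1}; idom=n1
  n5: preds {n1,n3,n4}: {n0,n1} ∩ {n0,n1,n3} ∩ {n0,n1,n4} = {n0,n1}; idom=n1

Frontier:
  join n1 pred n0: · stop@n0
  join n1 pred n4: n4→n1 stop@n0
  join n4 pred n2: n2 stop@n1
  join n4 pred n3: n3 stop@n1
  join n5 pred n1: · stop@n1
  join n5 pred n3: n3 stop@n1
  join n5 pred n4: n4 stop@n1
  n0 → ∅
  n1 → {n1}
  n2 → {n4}
  n3 → {n4,n5}
  n4 → {n1,n5}
  n5 → ∅

φ for x: defs {n0,n3,n5}
  DF⁺ = {n1,n4,n5}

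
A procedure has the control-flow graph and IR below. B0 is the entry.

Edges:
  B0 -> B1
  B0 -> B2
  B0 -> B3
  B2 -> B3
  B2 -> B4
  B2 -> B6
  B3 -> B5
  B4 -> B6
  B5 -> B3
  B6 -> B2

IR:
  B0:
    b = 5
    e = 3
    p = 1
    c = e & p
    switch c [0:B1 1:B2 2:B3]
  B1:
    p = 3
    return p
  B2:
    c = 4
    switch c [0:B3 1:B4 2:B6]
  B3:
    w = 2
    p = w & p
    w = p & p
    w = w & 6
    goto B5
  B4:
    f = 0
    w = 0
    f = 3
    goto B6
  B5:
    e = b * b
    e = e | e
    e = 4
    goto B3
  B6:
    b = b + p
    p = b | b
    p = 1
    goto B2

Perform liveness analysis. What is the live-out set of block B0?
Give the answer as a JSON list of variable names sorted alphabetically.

Answer: ["b", "p"]

Analysis:
Per-block:
  B0: def={b,c,e,p} ue=∅
  B1: def={p} ue=∅
  B2: def={c} ue=∅
  B3: def={p,w} ue={p}
  B4: def={f,w} ue=∅
  B5: def={e} ue={b}
  B6: def={b,p} ue={b,p}

Backward fixpoint:
  live B0: ∅→{b,p}
  live B1: ∅→∅
  live B2: {b,p}→{b,p}
  live B3: {b,p}→{b,p}
  live B4: {b,p}→{b,p}
  live B5: {b,p}→{b,p}
  live B6: {b,p}→{b,p}

live-out(B0) = ["b", "p"]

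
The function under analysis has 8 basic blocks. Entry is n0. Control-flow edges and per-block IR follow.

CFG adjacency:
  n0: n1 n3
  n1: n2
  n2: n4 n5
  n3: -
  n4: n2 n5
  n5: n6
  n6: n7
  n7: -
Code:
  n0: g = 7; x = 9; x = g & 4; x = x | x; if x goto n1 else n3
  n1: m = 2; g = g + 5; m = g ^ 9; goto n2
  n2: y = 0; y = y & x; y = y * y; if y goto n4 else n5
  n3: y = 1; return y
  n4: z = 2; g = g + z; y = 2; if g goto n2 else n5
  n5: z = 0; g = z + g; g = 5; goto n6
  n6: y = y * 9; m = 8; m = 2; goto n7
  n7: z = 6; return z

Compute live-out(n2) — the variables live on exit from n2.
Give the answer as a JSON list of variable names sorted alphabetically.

Per-block:
  n0: def={g,x} ue=∅
  n1: def={g,m} ue={g}
  n2: def={y} ue={x}
  n3: def={y} ue=∅
  n4: def={g,y,z} ue={g}
  n5: def={g,z} ue={g}
  n6: def={m,y} ue={y}
  n7: def={z} ue=∅

Backward fixpoint:
  n0: in=∅ out={g,x}
  n1: in={g,x} out={g,x}
  n2: in={g,x} out={g,x,y}
  n3: in=∅ out=∅
  n4: in={g,x} out={g,x,y}
  n5: in={g,y} out={y}
  n6: in={y} out=∅
  n7: in=∅ out=∅

live-out(n2) = ["g", "x", "y"]

Answer: ["g", "x", "y"]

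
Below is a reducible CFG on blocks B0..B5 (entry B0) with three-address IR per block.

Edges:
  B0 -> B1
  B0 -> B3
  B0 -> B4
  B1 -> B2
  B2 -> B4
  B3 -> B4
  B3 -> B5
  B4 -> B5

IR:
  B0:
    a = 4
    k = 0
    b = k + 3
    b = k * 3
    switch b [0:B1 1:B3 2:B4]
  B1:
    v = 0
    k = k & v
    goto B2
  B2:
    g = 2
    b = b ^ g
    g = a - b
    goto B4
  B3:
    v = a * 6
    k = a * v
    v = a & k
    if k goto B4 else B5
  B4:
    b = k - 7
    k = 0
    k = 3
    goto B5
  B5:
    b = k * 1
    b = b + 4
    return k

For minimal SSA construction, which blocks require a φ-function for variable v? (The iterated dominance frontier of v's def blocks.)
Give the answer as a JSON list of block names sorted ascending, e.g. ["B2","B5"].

idom tree: B1←B0 B2←B1 B3←B0 B4←B0 B5←B0
Join-block Dom:
  B4: preds {B0,B2,B3}: {B0} ∩ {B0,B1,B2} ∩ {B0,B3} = {B0}; idom=B0
  B5: preds {B3,B4}: {B0,B3} ∩ {B0,B4} = {B0}; idom=B0

DF derivation:
  B4←B0: walk · to B0
  B4←B2: walk B2→B1 to B0
  B4←B3: walk B3 to B0
  B5←B3: walk B3 to B0
  B5←B4: walk B4 to B0
  DF(B0)=∅
  DF(B1)={B4}
  DF(B2)={B4}
  DF(B3)={B4,B5}
  DF(B4)={B5}
  DF(B5)=∅

φ for v: defs {B1,B3}
  DF⁺ = {B4,B5}

Answer: ["B4", "B5"]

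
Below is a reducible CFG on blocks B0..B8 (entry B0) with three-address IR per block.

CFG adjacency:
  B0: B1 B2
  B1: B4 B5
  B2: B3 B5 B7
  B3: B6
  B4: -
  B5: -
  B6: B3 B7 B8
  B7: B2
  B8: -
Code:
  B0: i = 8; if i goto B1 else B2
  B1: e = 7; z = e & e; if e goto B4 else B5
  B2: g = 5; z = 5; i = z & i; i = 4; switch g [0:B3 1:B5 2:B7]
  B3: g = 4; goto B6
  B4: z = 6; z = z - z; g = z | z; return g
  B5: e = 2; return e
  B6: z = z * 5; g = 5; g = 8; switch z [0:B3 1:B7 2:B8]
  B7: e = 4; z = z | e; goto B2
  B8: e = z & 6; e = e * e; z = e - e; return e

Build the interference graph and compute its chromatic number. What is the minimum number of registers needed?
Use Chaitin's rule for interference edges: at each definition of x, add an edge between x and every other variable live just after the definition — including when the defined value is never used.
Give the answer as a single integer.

Block summaries:
  B0: {i} / ∅
  B1: {e,z} / ∅
  B2: {g,i,z} / {i}
  B3: {g} / ∅
  B4: {g,z} / ∅
  B5: {e} / ∅
  B6: {g,z} / {z}
  B7: {e,z} / {z}
  B8: {e,z} / {z}

Backward fixpoint:
  B0 li=∅ lo={i}
  B1 li=∅ lo=∅
  B2 li={i} lo={i,z}
  B3 li={i,z} lo={i,z}
  B4 li=∅ lo=∅
  B5 li=∅ lo=∅
  B6 li={i,z} lo={i,z}
  B7 li={i,z} lo={i}
  B8 li={z} lo=∅

Interfere edges:
  e — {i,z}
  g — {i,z}
  i — {e,g,z}
  z — {e,g,i}

Colouring:
  clique {e,i,z} ⇒ need ≥ 3
  assign e→c2 g→c2 i→c0 z→c1 — no edge inside a register ⇒ χ ≤ 3
  χ = 3

Answer: 3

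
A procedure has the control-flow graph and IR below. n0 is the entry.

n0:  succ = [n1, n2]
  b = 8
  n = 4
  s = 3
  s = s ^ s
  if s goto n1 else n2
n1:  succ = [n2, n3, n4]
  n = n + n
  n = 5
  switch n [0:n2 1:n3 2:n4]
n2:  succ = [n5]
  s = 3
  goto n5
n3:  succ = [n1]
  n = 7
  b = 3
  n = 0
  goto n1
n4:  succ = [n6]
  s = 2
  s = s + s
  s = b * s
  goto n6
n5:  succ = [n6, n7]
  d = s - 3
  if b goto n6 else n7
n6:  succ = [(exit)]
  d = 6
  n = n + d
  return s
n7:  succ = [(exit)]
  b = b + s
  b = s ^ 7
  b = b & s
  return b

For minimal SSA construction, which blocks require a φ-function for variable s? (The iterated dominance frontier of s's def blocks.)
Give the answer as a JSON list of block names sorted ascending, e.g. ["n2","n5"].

Answer: ["n6"]

Analysis:
idom tree: n1←n0 n2←n0 n3←n1 n4←n1 n5←n2 n6←n0 n7←n5
Dom at joins:
  n1: preds {n0,n3}: {n0} ∩ {n0,n1,n3} = {n0}; idom=n0
  n2: preds {n0,n1}: {n0} ∩ {n0,n1} = {n0}; idom=n0
  n6: preds {n4,n5}: {n0,n1,n4} ∩ {n0,n2,n5} = {n0}; idom=n0

DF walk-up:
  join n1 pred n0: · stop@n0
  join n1 pred n3: n3→n1 stop@n0
  join n2 pred n0: · stop@n0
  join n2 pred n1: n1 stop@n0
  join n6 pred n4: n4→n1 stop@n0
  join n6 pred n5: n5→n2 stop@n0
  n0: DF=∅
  n1: DF={n1,n2,n6}
  n2: DF={n6}
  n3: DF={n1}
  n4: DF={n6}
  n5: DF={n6}
  n6: DF=∅
  n7: DF=∅

φ for s: defs {n0,n2,n4}
  DF⁺ = {n6}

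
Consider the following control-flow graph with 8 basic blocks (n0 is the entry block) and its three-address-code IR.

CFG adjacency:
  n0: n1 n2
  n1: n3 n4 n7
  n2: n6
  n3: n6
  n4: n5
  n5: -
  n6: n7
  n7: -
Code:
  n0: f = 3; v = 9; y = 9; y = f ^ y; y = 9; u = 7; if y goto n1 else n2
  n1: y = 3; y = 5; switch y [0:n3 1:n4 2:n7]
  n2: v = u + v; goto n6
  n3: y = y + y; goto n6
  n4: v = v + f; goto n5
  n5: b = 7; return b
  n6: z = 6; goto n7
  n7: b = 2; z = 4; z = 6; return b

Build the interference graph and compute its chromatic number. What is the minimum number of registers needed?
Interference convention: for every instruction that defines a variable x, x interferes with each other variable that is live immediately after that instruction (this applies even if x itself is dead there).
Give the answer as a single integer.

Block summaries:
  n0: def={f,u,v,y} ue=∅
  n1: def={y} ue=∅
  n2: def={v} ue={u,v}
  n3: def={y} ue={y}
  n4: def={v} ue={f,v}
  n5: def={b} ue=∅
  n6: def={z} ue=∅
  n7: def={b,z} ue=∅

Live sets:
  live n0: ∅→{f,u,v}
  live n1: {f,v}→{f,v,y}
  live n2: {u,v}→∅
  live n3: {y}→∅
  live n4: {f,v}→∅
  live n5: ∅→∅
  live n6: ∅→∅
  live n7: ∅→∅

Interfere edges:
  b: {z}
  f: {u,v,y}
  u: {f,v,y}
  v: {f,u,y}
  y: {f,u,v}
  z: {b}

Colouring:
  lower bound: {f,u,v,y} mutually conflict ⇒ χ ≥ 4
  assign b→c0 f→c0 u→c1 v→c2 y→c3 z→c1 — no edge inside a register ⇒ χ ≤ 4
  χ = 4

Answer: 4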